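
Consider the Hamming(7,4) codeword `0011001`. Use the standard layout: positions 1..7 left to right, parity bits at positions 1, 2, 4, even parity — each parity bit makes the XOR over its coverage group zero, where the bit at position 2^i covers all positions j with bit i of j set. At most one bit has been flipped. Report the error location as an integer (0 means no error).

0

s1: b1⊕b3⊕b5⊕b7 = 0⊕1⊕0⊕1 = 0
s2: b2⊕b3⊕b6⊕b7 = 0⊕1⊕0⊕1 = 0
s4: b4⊕b5⊕b6⊕b7 = 1⊕0⊕0⊕1 = 0
Syndrome (s4...s1) = 000 → position 0 (no error).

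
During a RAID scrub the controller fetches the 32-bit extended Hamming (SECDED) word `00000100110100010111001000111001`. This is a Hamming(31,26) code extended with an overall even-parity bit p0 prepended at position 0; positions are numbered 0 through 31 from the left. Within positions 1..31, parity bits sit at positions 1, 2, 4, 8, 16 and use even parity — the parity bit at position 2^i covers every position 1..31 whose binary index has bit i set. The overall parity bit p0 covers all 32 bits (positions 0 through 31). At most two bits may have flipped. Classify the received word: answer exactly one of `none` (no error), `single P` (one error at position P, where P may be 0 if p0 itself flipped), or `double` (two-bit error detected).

s1: b1⊕b3⊕b5⊕b7⊕b9⊕b11⊕b13⊕b15⊕b17⊕b19⊕b21⊕b23⊕b25⊕b27⊕b29⊕b31 = 0⊕0⊕1⊕0⊕1⊕1⊕0⊕1⊕1⊕1⊕0⊕0⊕0⊕1⊕0⊕1 = 0
s2: b2⊕b3⊕b6⊕b7⊕b10⊕b11⊕b14⊕b15⊕b18⊕b19⊕b22⊕b23⊕b26⊕b27⊕b30⊕b31 = 0⊕0⊕0⊕0⊕0⊕1⊕0⊕1⊕1⊕1⊕1⊕0⊕1⊕1⊕0⊕1 = 0
s4: b4⊕b5⊕b6⊕b7⊕b12⊕b13⊕b14⊕b15⊕b20⊕b21⊕b22⊕b23⊕b28⊕b29⊕b30⊕b31 = 0⊕1⊕0⊕0⊕0⊕0⊕0⊕1⊕0⊕0⊕1⊕0⊕1⊕0⊕0⊕1 = 1
s8: b8⊕b9⊕b10⊕b11⊕b12⊕b13⊕b14⊕b15⊕b24⊕b25⊕b26⊕b27⊕b28⊕b29⊕b30⊕b31 = 1⊕1⊕0⊕1⊕0⊕0⊕0⊕1⊕0⊕0⊕1⊕1⊕1⊕0⊕0⊕1 = 0
s16: b16⊕b17⊕b18⊕b19⊕b20⊕b21⊕b22⊕b23⊕b24⊕b25⊕b26⊕b27⊕b28⊕b29⊕b30⊕b31 = 0⊕1⊕1⊕1⊕0⊕0⊕1⊕0⊕0⊕0⊕1⊕1⊕1⊕0⊕0⊕1 = 0
Syndrome (s16...s1) = 00100 → position 4.
Overall parity (XOR of all 32 bits, including p0): 0⊕0⊕0⊕0⊕0⊕1⊕0⊕0⊕1⊕1⊕0⊕1⊕0⊕0⊕0⊕1⊕0⊕1⊕1⊕1⊕0⊕0⊕1⊕0⊕0⊕0⊕1⊕1⊕1⊕0⊕0⊕1 = 1
Overall=1, syndrome position=4 → single-bit error at position 4.

single 4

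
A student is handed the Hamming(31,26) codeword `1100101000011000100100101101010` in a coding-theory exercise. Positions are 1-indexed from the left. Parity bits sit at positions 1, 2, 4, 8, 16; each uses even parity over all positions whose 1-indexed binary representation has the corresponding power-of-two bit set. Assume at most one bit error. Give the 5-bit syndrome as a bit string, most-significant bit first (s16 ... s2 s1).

10011

s1: b1⊕b3⊕b5⊕b7⊕b9⊕b11⊕b13⊕b15⊕b17⊕b19⊕b21⊕b23⊕b25⊕b27⊕b29⊕b31 = 1⊕0⊕1⊕1⊕0⊕0⊕1⊕0⊕1⊕0⊕0⊕1⊕1⊕0⊕0⊕0 = 1
s2: b2⊕b3⊕b6⊕b7⊕b10⊕b11⊕b14⊕b15⊕b18⊕b19⊕b22⊕b23⊕b26⊕b27⊕b30⊕b31 = 1⊕0⊕0⊕1⊕0⊕0⊕0⊕0⊕0⊕0⊕0⊕1⊕1⊕0⊕1⊕0 = 1
s4: b4⊕b5⊕b6⊕b7⊕b12⊕b13⊕b14⊕b15⊕b20⊕b21⊕b22⊕b23⊕b28⊕b29⊕b30⊕b31 = 0⊕1⊕0⊕1⊕1⊕1⊕0⊕0⊕1⊕0⊕0⊕1⊕1⊕0⊕1⊕0 = 0
s8: b8⊕b9⊕b10⊕b11⊕b12⊕b13⊕b14⊕b15⊕b24⊕b25⊕b26⊕b27⊕b28⊕b29⊕b30⊕b31 = 0⊕0⊕0⊕0⊕1⊕1⊕0⊕0⊕0⊕1⊕1⊕0⊕1⊕0⊕1⊕0 = 0
s16: b16⊕b17⊕b18⊕b19⊕b20⊕b21⊕b22⊕b23⊕b24⊕b25⊕b26⊕b27⊕b28⊕b29⊕b30⊕b31 = 0⊕1⊕0⊕0⊕1⊕0⊕0⊕1⊕0⊕1⊕1⊕0⊕1⊕0⊕1⊕0 = 1
Syndrome (s16...s1) = 10011 → position 19.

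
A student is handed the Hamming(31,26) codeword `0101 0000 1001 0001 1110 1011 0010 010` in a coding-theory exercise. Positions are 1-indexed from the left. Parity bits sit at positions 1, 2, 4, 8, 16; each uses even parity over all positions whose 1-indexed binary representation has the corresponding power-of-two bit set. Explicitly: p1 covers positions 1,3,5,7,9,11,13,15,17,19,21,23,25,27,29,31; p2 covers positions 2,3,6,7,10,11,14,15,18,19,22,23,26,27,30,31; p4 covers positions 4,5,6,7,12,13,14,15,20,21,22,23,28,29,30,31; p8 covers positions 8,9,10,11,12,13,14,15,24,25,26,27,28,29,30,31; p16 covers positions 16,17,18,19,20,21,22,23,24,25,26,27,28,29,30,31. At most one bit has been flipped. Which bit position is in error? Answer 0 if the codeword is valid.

28

s1: b1⊕b3⊕b5⊕b7⊕b9⊕b11⊕b13⊕b15⊕b17⊕b19⊕b21⊕b23⊕b25⊕b27⊕b29⊕b31 = 0⊕0⊕0⊕0⊕1⊕0⊕0⊕0⊕1⊕1⊕1⊕1⊕0⊕1⊕0⊕0 = 0
s2: b2⊕b3⊕b6⊕b7⊕b10⊕b11⊕b14⊕b15⊕b18⊕b19⊕b22⊕b23⊕b26⊕b27⊕b30⊕b31 = 1⊕0⊕0⊕0⊕0⊕0⊕0⊕0⊕1⊕1⊕0⊕1⊕0⊕1⊕1⊕0 = 0
s4: b4⊕b5⊕b6⊕b7⊕b12⊕b13⊕b14⊕b15⊕b20⊕b21⊕b22⊕b23⊕b28⊕b29⊕b30⊕b31 = 1⊕0⊕0⊕0⊕1⊕0⊕0⊕0⊕0⊕1⊕0⊕1⊕0⊕0⊕1⊕0 = 1
s8: b8⊕b9⊕b10⊕b11⊕b12⊕b13⊕b14⊕b15⊕b24⊕b25⊕b26⊕b27⊕b28⊕b29⊕b30⊕b31 = 0⊕1⊕0⊕0⊕1⊕0⊕0⊕0⊕1⊕0⊕0⊕1⊕0⊕0⊕1⊕0 = 1
s16: b16⊕b17⊕b18⊕b19⊕b20⊕b21⊕b22⊕b23⊕b24⊕b25⊕b26⊕b27⊕b28⊕b29⊕b30⊕b31 = 1⊕1⊕1⊕1⊕0⊕1⊕0⊕1⊕1⊕0⊕0⊕1⊕0⊕0⊕1⊕0 = 1
Syndrome (s16...s1) = 11100 → position 28.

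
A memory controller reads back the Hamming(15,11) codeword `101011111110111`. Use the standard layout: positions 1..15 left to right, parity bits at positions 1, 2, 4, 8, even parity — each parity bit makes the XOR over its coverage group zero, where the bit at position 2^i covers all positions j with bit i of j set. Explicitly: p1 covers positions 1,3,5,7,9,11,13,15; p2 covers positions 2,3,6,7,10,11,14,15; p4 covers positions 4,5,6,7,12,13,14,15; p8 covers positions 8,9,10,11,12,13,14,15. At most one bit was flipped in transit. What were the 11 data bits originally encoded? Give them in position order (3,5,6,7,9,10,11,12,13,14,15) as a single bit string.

s1: b1⊕b3⊕b5⊕b7⊕b9⊕b11⊕b13⊕b15 = 1⊕1⊕1⊕1⊕1⊕1⊕1⊕1 = 0
s2: b2⊕b3⊕b6⊕b7⊕b10⊕b11⊕b14⊕b15 = 0⊕1⊕1⊕1⊕1⊕1⊕1⊕1 = 1
s4: b4⊕b5⊕b6⊕b7⊕b12⊕b13⊕b14⊕b15 = 0⊕1⊕1⊕1⊕0⊕1⊕1⊕1 = 0
s8: b8⊕b9⊕b10⊕b11⊕b12⊕b13⊕b14⊕b15 = 1⊕1⊕1⊕1⊕0⊕1⊕1⊕1 = 1
Syndrome (s8...s1) = 1010 → position 10.
Flip bit 10: corrected codeword = 101011111010111
Data bits at positions 3,5,6,7,9,10,11,12,13,14,15: 11111010111

11111010111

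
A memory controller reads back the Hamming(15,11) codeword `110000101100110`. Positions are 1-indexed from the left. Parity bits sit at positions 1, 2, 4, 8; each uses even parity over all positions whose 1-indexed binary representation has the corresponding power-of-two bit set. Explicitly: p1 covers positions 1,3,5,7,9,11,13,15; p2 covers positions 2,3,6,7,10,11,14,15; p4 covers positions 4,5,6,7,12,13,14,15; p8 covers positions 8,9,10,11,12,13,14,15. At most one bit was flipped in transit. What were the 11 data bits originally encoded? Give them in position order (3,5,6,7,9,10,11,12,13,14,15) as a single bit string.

00011100110

s1: b1⊕b3⊕b5⊕b7⊕b9⊕b11⊕b13⊕b15 = 1⊕0⊕0⊕1⊕1⊕0⊕1⊕0 = 0
s2: b2⊕b3⊕b6⊕b7⊕b10⊕b11⊕b14⊕b15 = 1⊕0⊕0⊕1⊕1⊕0⊕1⊕0 = 0
s4: b4⊕b5⊕b6⊕b7⊕b12⊕b13⊕b14⊕b15 = 0⊕0⊕0⊕1⊕0⊕1⊕1⊕0 = 1
s8: b8⊕b9⊕b10⊕b11⊕b12⊕b13⊕b14⊕b15 = 0⊕1⊕1⊕0⊕0⊕1⊕1⊕0 = 0
Syndrome (s8...s1) = 0100 → position 4.
Flip bit 4: corrected codeword = 110100101100110
Data bits at positions 3,5,6,7,9,10,11,12,13,14,15: 00011100110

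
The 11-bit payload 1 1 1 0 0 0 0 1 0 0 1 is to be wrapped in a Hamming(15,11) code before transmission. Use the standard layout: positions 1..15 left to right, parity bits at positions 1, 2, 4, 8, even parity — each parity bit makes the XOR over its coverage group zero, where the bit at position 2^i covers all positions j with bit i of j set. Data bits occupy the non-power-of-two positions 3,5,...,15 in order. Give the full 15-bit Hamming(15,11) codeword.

Place data bits at non-power-of-two positions: b3=1, b5=1, b6=1, b7=0, b9=0, b10=0, b11=0, b12=1, b13=0, b14=0, b15=1.
p1 = XOR of data positions {3,5,7,9,11,13,15} = 1⊕1⊕0⊕0⊕0⊕0⊕1 = 1
p2 = XOR of data positions {3,6,7,10,11,14,15} = 1⊕1⊕0⊕0⊕0⊕0⊕1 = 1
p4 = XOR of data positions {5,6,7,12,13,14,15} = 1⊕1⊕0⊕1⊕0⊕0⊕1 = 0
p8 = XOR of data positions {9,10,11,12,13,14,15} = 0⊕0⊕0⊕1⊕0⊕0⊕1 = 0
Codeword b1..b15 = 111011000001001

111011000001001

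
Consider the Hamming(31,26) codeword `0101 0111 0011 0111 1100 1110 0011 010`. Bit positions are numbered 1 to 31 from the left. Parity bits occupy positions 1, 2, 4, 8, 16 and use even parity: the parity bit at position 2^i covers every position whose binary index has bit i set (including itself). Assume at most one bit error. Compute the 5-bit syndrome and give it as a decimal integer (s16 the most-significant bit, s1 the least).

s1: b1⊕b3⊕b5⊕b7⊕b9⊕b11⊕b13⊕b15⊕b17⊕b19⊕b21⊕b23⊕b25⊕b27⊕b29⊕b31 = 0⊕0⊕0⊕1⊕0⊕1⊕0⊕1⊕1⊕0⊕1⊕1⊕0⊕1⊕0⊕0 = 1
s2: b2⊕b3⊕b6⊕b7⊕b10⊕b11⊕b14⊕b15⊕b18⊕b19⊕b22⊕b23⊕b26⊕b27⊕b30⊕b31 = 1⊕0⊕1⊕1⊕0⊕1⊕1⊕1⊕1⊕0⊕1⊕1⊕0⊕1⊕1⊕0 = 1
s4: b4⊕b5⊕b6⊕b7⊕b12⊕b13⊕b14⊕b15⊕b20⊕b21⊕b22⊕b23⊕b28⊕b29⊕b30⊕b31 = 1⊕0⊕1⊕1⊕1⊕0⊕1⊕1⊕0⊕1⊕1⊕1⊕1⊕0⊕1⊕0 = 1
s8: b8⊕b9⊕b10⊕b11⊕b12⊕b13⊕b14⊕b15⊕b24⊕b25⊕b26⊕b27⊕b28⊕b29⊕b30⊕b31 = 1⊕0⊕0⊕1⊕1⊕0⊕1⊕1⊕0⊕0⊕0⊕1⊕1⊕0⊕1⊕0 = 0
s16: b16⊕b17⊕b18⊕b19⊕b20⊕b21⊕b22⊕b23⊕b24⊕b25⊕b26⊕b27⊕b28⊕b29⊕b30⊕b31 = 1⊕1⊕1⊕0⊕0⊕1⊕1⊕1⊕0⊕0⊕0⊕1⊕1⊕0⊕1⊕0 = 1
Syndrome (s16...s1) = 10111 → position 23.

23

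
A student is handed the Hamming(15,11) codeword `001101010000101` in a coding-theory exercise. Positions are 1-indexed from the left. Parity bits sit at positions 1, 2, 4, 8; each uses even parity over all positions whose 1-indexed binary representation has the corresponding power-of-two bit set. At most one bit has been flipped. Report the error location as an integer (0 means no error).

s1: b1⊕b3⊕b5⊕b7⊕b9⊕b11⊕b13⊕b15 = 0⊕1⊕0⊕0⊕0⊕0⊕1⊕1 = 1
s2: b2⊕b3⊕b6⊕b7⊕b10⊕b11⊕b14⊕b15 = 0⊕1⊕1⊕0⊕0⊕0⊕0⊕1 = 1
s4: b4⊕b5⊕b6⊕b7⊕b12⊕b13⊕b14⊕b15 = 1⊕0⊕1⊕0⊕0⊕1⊕0⊕1 = 0
s8: b8⊕b9⊕b10⊕b11⊕b12⊕b13⊕b14⊕b15 = 1⊕0⊕0⊕0⊕0⊕1⊕0⊕1 = 1
Syndrome (s8...s1) = 1011 → position 11.

11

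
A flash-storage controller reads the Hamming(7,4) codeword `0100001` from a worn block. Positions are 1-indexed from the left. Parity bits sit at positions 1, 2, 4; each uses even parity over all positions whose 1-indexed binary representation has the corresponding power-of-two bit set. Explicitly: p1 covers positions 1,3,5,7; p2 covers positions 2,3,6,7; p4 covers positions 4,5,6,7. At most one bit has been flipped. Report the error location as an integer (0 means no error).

5

s1: b1⊕b3⊕b5⊕b7 = 0⊕0⊕0⊕1 = 1
s2: b2⊕b3⊕b6⊕b7 = 1⊕0⊕0⊕1 = 0
s4: b4⊕b5⊕b6⊕b7 = 0⊕0⊕0⊕1 = 1
Syndrome (s4...s1) = 101 → position 5.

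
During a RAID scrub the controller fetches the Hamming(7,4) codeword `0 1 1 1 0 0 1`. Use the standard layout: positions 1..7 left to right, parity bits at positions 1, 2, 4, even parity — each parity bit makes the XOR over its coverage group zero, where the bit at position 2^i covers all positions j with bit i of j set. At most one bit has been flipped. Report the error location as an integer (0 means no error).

2

s1: b1⊕b3⊕b5⊕b7 = 0⊕1⊕0⊕1 = 0
s2: b2⊕b3⊕b6⊕b7 = 1⊕1⊕0⊕1 = 1
s4: b4⊕b5⊕b6⊕b7 = 1⊕0⊕0⊕1 = 0
Syndrome (s4...s1) = 010 → position 2.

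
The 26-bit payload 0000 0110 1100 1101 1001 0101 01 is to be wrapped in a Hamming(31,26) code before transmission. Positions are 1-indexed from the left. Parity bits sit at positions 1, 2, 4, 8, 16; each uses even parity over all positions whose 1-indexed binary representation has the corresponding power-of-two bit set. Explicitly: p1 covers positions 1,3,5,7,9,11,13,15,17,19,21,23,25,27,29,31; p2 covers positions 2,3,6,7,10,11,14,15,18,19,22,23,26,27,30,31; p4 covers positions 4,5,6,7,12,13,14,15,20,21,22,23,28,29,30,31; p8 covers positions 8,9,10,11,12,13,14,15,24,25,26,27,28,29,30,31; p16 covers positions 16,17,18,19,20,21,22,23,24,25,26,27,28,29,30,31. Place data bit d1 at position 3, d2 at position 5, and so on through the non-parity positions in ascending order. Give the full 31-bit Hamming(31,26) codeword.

0000000001101100011011001010101

Place data bits at non-power-of-two positions: b3=0, b5=0, b6=0, b7=0, b9=0, b10=1, b11=1, b12=0, b13=1, b14=1, b15=0, b17=0, b18=1, b19=1, b20=0, b21=1, b22=1, b23=0, b24=0, b25=1, b26=0, b27=1, b28=0, b29=1, b30=0, b31=1.
p1 = XOR of data positions {3,5,7,9,11,13,15,17,19,21,23,25,27,29,31} = 0⊕0⊕0⊕0⊕1⊕1⊕0⊕0⊕1⊕1⊕0⊕1⊕1⊕1⊕1 = 0
p2 = XOR of data positions {3,6,7,10,11,14,15,18,19,22,23,26,27,30,31} = 0⊕0⊕0⊕1⊕1⊕1⊕0⊕1⊕1⊕1⊕0⊕0⊕1⊕0⊕1 = 0
p4 = XOR of data positions {5,6,7,12,13,14,15,20,21,22,23,28,29,30,31} = 0⊕0⊕0⊕0⊕1⊕1⊕0⊕0⊕1⊕1⊕0⊕0⊕1⊕0⊕1 = 0
p8 = XOR of data positions {9,10,11,12,13,14,15,24,25,26,27,28,29,30,31} = 0⊕1⊕1⊕0⊕1⊕1⊕0⊕0⊕1⊕0⊕1⊕0⊕1⊕0⊕1 = 0
p16 = XOR of data positions {17,18,19,20,21,22,23,24,25,26,27,28,29,30,31} = 0⊕1⊕1⊕0⊕1⊕1⊕0⊕0⊕1⊕0⊕1⊕0⊕1⊕0⊕1 = 0
Codeword b1..b31 = 0000000001101100011011001010101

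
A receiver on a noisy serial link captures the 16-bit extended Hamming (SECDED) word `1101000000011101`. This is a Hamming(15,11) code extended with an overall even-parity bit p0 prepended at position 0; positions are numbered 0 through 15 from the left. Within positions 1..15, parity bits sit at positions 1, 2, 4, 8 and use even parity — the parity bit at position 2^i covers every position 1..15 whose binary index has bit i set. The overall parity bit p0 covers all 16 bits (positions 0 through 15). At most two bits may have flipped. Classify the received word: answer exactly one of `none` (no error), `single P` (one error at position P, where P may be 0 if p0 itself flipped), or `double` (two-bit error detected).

single 7

s1: b1⊕b3⊕b5⊕b7⊕b9⊕b11⊕b13⊕b15 = 1⊕1⊕0⊕0⊕0⊕1⊕1⊕1 = 1
s2: b2⊕b3⊕b6⊕b7⊕b10⊕b11⊕b14⊕b15 = 0⊕1⊕0⊕0⊕0⊕1⊕0⊕1 = 1
s4: b4⊕b5⊕b6⊕b7⊕b12⊕b13⊕b14⊕b15 = 0⊕0⊕0⊕0⊕1⊕1⊕0⊕1 = 1
s8: b8⊕b9⊕b10⊕b11⊕b12⊕b13⊕b14⊕b15 = 0⊕0⊕0⊕1⊕1⊕1⊕0⊕1 = 0
Syndrome (s8...s1) = 0111 → position 7.
Overall parity (XOR of all 16 bits, including p0): 1⊕1⊕0⊕1⊕0⊕0⊕0⊕0⊕0⊕0⊕0⊕1⊕1⊕1⊕0⊕1 = 1
Overall=1, syndrome position=7 → single-bit error at position 7.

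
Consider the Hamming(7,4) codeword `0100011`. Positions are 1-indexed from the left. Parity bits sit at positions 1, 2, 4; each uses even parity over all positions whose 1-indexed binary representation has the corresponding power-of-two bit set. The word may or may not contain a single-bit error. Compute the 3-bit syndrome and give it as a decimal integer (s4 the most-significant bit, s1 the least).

s1: b1⊕b3⊕b5⊕b7 = 0⊕0⊕0⊕1 = 1
s2: b2⊕b3⊕b6⊕b7 = 1⊕0⊕1⊕1 = 1
s4: b4⊕b5⊕b6⊕b7 = 0⊕0⊕1⊕1 = 0
Syndrome (s4...s1) = 011 → position 3.

3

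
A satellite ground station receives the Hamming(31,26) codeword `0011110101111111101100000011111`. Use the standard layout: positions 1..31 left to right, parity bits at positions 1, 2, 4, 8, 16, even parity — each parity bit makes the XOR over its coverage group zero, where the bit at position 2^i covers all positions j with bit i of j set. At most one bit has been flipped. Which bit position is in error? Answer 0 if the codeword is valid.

16

s1: b1⊕b3⊕b5⊕b7⊕b9⊕b11⊕b13⊕b15⊕b17⊕b19⊕b21⊕b23⊕b25⊕b27⊕b29⊕b31 = 0⊕1⊕1⊕0⊕0⊕1⊕1⊕1⊕1⊕1⊕0⊕0⊕0⊕1⊕1⊕1 = 0
s2: b2⊕b3⊕b6⊕b7⊕b10⊕b11⊕b14⊕b15⊕b18⊕b19⊕b22⊕b23⊕b26⊕b27⊕b30⊕b31 = 0⊕1⊕1⊕0⊕1⊕1⊕1⊕1⊕0⊕1⊕0⊕0⊕0⊕1⊕1⊕1 = 0
s4: b4⊕b5⊕b6⊕b7⊕b12⊕b13⊕b14⊕b15⊕b20⊕b21⊕b22⊕b23⊕b28⊕b29⊕b30⊕b31 = 1⊕1⊕1⊕0⊕1⊕1⊕1⊕1⊕1⊕0⊕0⊕0⊕1⊕1⊕1⊕1 = 0
s8: b8⊕b9⊕b10⊕b11⊕b12⊕b13⊕b14⊕b15⊕b24⊕b25⊕b26⊕b27⊕b28⊕b29⊕b30⊕b31 = 1⊕0⊕1⊕1⊕1⊕1⊕1⊕1⊕0⊕0⊕0⊕1⊕1⊕1⊕1⊕1 = 0
s16: b16⊕b17⊕b18⊕b19⊕b20⊕b21⊕b22⊕b23⊕b24⊕b25⊕b26⊕b27⊕b28⊕b29⊕b30⊕b31 = 1⊕1⊕0⊕1⊕1⊕0⊕0⊕0⊕0⊕0⊕0⊕1⊕1⊕1⊕1⊕1 = 1
Syndrome (s16...s1) = 10000 → position 16.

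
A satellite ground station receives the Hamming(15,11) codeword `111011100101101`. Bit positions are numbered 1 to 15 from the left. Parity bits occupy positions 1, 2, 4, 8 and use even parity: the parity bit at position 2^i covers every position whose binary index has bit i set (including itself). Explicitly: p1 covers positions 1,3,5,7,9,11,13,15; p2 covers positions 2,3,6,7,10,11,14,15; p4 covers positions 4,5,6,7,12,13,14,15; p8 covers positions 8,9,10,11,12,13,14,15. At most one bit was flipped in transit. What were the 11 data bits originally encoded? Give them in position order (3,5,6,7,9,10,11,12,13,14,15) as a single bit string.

11110101101

s1: b1⊕b3⊕b5⊕b7⊕b9⊕b11⊕b13⊕b15 = 1⊕1⊕1⊕1⊕0⊕0⊕1⊕1 = 0
s2: b2⊕b3⊕b6⊕b7⊕b10⊕b11⊕b14⊕b15 = 1⊕1⊕1⊕1⊕1⊕0⊕0⊕1 = 0
s4: b4⊕b5⊕b6⊕b7⊕b12⊕b13⊕b14⊕b15 = 0⊕1⊕1⊕1⊕1⊕1⊕0⊕1 = 0
s8: b8⊕b9⊕b10⊕b11⊕b12⊕b13⊕b14⊕b15 = 0⊕0⊕1⊕0⊕1⊕1⊕0⊕1 = 0
Syndrome (s8...s1) = 0000 → position 0 (no error).
No correction needed.
Data bits at positions 3,5,6,7,9,10,11,12,13,14,15: 11110101101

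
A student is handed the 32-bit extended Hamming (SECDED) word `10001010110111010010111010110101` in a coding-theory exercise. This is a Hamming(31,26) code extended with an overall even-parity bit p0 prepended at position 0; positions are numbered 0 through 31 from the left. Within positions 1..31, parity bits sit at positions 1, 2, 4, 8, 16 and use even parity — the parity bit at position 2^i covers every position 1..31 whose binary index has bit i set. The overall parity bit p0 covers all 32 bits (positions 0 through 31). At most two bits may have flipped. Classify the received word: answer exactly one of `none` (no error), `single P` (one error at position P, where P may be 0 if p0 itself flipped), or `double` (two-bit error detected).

s1: b1⊕b3⊕b5⊕b7⊕b9⊕b11⊕b13⊕b15⊕b17⊕b19⊕b21⊕b23⊕b25⊕b27⊕b29⊕b31 = 0⊕0⊕0⊕0⊕1⊕1⊕1⊕1⊕0⊕0⊕1⊕0⊕0⊕1⊕1⊕1 = 0
s2: b2⊕b3⊕b6⊕b7⊕b10⊕b11⊕b14⊕b15⊕b18⊕b19⊕b22⊕b23⊕b26⊕b27⊕b30⊕b31 = 0⊕0⊕1⊕0⊕0⊕1⊕0⊕1⊕1⊕0⊕1⊕0⊕1⊕1⊕0⊕1 = 0
s4: b4⊕b5⊕b6⊕b7⊕b12⊕b13⊕b14⊕b15⊕b20⊕b21⊕b22⊕b23⊕b28⊕b29⊕b30⊕b31 = 1⊕0⊕1⊕0⊕1⊕1⊕0⊕1⊕1⊕1⊕1⊕0⊕0⊕1⊕0⊕1 = 0
s8: b8⊕b9⊕b10⊕b11⊕b12⊕b13⊕b14⊕b15⊕b24⊕b25⊕b26⊕b27⊕b28⊕b29⊕b30⊕b31 = 1⊕1⊕0⊕1⊕1⊕1⊕0⊕1⊕1⊕0⊕1⊕1⊕0⊕1⊕0⊕1 = 1
s16: b16⊕b17⊕b18⊕b19⊕b20⊕b21⊕b22⊕b23⊕b24⊕b25⊕b26⊕b27⊕b28⊕b29⊕b30⊕b31 = 0⊕0⊕1⊕0⊕1⊕1⊕1⊕0⊕1⊕0⊕1⊕1⊕0⊕1⊕0⊕1 = 1
Syndrome (s16...s1) = 11000 → position 24.
Overall parity (XOR of all 32 bits, including p0): 1⊕0⊕0⊕0⊕1⊕0⊕1⊕0⊕1⊕1⊕0⊕1⊕1⊕1⊕0⊕1⊕0⊕0⊕1⊕0⊕1⊕1⊕1⊕0⊕1⊕0⊕1⊕1⊕0⊕1⊕0⊕1 = 0
Overall=0, syndrome position=24 → double-bit error detected (uncorrectable).

double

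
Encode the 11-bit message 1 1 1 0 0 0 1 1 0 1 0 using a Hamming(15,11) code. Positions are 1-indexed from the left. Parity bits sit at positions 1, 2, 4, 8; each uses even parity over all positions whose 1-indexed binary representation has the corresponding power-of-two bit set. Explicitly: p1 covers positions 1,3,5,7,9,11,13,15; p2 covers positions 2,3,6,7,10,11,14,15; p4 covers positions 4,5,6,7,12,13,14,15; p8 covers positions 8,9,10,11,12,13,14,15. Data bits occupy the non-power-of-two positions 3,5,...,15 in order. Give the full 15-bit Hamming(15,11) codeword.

101011010011010

Place data bits at non-power-of-two positions: b3=1, b5=1, b6=1, b7=0, b9=0, b10=0, b11=1, b12=1, b13=0, b14=1, b15=0.
p1 = XOR of data positions {3,5,7,9,11,13,15} = 1⊕1⊕0⊕0⊕1⊕0⊕0 = 1
p2 = XOR of data positions {3,6,7,10,11,14,15} = 1⊕1⊕0⊕0⊕1⊕1⊕0 = 0
p4 = XOR of data positions {5,6,7,12,13,14,15} = 1⊕1⊕0⊕1⊕0⊕1⊕0 = 0
p8 = XOR of data positions {9,10,11,12,13,14,15} = 0⊕0⊕1⊕1⊕0⊕1⊕0 = 1
Codeword b1..b15 = 101011010011010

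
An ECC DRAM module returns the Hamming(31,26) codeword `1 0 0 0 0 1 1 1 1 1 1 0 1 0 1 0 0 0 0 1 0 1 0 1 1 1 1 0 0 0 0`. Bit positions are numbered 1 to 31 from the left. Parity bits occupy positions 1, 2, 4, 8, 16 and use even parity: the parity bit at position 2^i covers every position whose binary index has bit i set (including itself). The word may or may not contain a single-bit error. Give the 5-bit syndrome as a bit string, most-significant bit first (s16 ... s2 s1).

s1: b1⊕b3⊕b5⊕b7⊕b9⊕b11⊕b13⊕b15⊕b17⊕b19⊕b21⊕b23⊕b25⊕b27⊕b29⊕b31 = 1⊕0⊕0⊕1⊕1⊕1⊕1⊕1⊕0⊕0⊕0⊕0⊕1⊕1⊕0⊕0 = 0
s2: b2⊕b3⊕b6⊕b7⊕b10⊕b11⊕b14⊕b15⊕b18⊕b19⊕b22⊕b23⊕b26⊕b27⊕b30⊕b31 = 0⊕0⊕1⊕1⊕1⊕1⊕0⊕1⊕0⊕0⊕1⊕0⊕1⊕1⊕0⊕0 = 0
s4: b4⊕b5⊕b6⊕b7⊕b12⊕b13⊕b14⊕b15⊕b20⊕b21⊕b22⊕b23⊕b28⊕b29⊕b30⊕b31 = 0⊕0⊕1⊕1⊕0⊕1⊕0⊕1⊕1⊕0⊕1⊕0⊕0⊕0⊕0⊕0 = 0
s8: b8⊕b9⊕b10⊕b11⊕b12⊕b13⊕b14⊕b15⊕b24⊕b25⊕b26⊕b27⊕b28⊕b29⊕b30⊕b31 = 1⊕1⊕1⊕1⊕0⊕1⊕0⊕1⊕1⊕1⊕1⊕1⊕0⊕0⊕0⊕0 = 0
s16: b16⊕b17⊕b18⊕b19⊕b20⊕b21⊕b22⊕b23⊕b24⊕b25⊕b26⊕b27⊕b28⊕b29⊕b30⊕b31 = 0⊕0⊕0⊕0⊕1⊕0⊕1⊕0⊕1⊕1⊕1⊕1⊕0⊕0⊕0⊕0 = 0
Syndrome (s16...s1) = 00000 → position 0 (no error).

00000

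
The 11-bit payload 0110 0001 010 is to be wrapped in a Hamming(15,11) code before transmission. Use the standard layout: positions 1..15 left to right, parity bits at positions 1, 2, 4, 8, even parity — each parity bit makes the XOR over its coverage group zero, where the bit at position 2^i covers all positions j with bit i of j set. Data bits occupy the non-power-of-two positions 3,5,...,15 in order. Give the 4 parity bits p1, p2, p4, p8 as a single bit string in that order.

Place data bits at non-power-of-two positions: b3=0, b5=1, b6=1, b7=0, b9=0, b10=0, b11=0, b12=1, b13=0, b14=1, b15=0.
p1 = XOR of data positions {3,5,7,9,11,13,15} = 0⊕1⊕0⊕0⊕0⊕0⊕0 = 1
p2 = XOR of data positions {3,6,7,10,11,14,15} = 0⊕1⊕0⊕0⊕0⊕1⊕0 = 0
p4 = XOR of data positions {5,6,7,12,13,14,15} = 1⊕1⊕0⊕1⊕0⊕1⊕0 = 0
p8 = XOR of data positions {9,10,11,12,13,14,15} = 0⊕0⊕0⊕1⊕0⊕1⊕0 = 0
Parity bits p1,p2,p4,p8 = 1000

1000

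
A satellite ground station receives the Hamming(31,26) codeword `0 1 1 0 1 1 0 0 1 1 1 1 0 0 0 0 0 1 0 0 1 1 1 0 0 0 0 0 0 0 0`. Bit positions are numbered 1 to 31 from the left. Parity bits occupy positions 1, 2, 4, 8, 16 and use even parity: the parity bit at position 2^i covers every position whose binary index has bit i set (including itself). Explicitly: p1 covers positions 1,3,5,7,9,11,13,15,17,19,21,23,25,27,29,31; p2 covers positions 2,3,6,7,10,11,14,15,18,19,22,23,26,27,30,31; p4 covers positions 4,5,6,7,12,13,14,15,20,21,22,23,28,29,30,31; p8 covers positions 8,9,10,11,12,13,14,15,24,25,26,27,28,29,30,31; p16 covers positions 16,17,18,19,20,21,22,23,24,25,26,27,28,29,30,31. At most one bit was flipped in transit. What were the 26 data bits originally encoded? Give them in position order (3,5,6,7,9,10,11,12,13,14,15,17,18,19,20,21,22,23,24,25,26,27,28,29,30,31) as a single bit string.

11101111000010011100000000

s1: b1⊕b3⊕b5⊕b7⊕b9⊕b11⊕b13⊕b15⊕b17⊕b19⊕b21⊕b23⊕b25⊕b27⊕b29⊕b31 = 0⊕1⊕1⊕0⊕1⊕1⊕0⊕0⊕0⊕0⊕1⊕1⊕0⊕0⊕0⊕0 = 0
s2: b2⊕b3⊕b6⊕b7⊕b10⊕b11⊕b14⊕b15⊕b18⊕b19⊕b22⊕b23⊕b26⊕b27⊕b30⊕b31 = 1⊕1⊕1⊕0⊕1⊕1⊕0⊕0⊕1⊕0⊕1⊕1⊕0⊕0⊕0⊕0 = 0
s4: b4⊕b5⊕b6⊕b7⊕b12⊕b13⊕b14⊕b15⊕b20⊕b21⊕b22⊕b23⊕b28⊕b29⊕b30⊕b31 = 0⊕1⊕1⊕0⊕1⊕0⊕0⊕0⊕0⊕1⊕1⊕1⊕0⊕0⊕0⊕0 = 0
s8: b8⊕b9⊕b10⊕b11⊕b12⊕b13⊕b14⊕b15⊕b24⊕b25⊕b26⊕b27⊕b28⊕b29⊕b30⊕b31 = 0⊕1⊕1⊕1⊕1⊕0⊕0⊕0⊕0⊕0⊕0⊕0⊕0⊕0⊕0⊕0 = 0
s16: b16⊕b17⊕b18⊕b19⊕b20⊕b21⊕b22⊕b23⊕b24⊕b25⊕b26⊕b27⊕b28⊕b29⊕b30⊕b31 = 0⊕0⊕1⊕0⊕0⊕1⊕1⊕1⊕0⊕0⊕0⊕0⊕0⊕0⊕0⊕0 = 0
Syndrome (s16...s1) = 00000 → position 0 (no error).
No correction needed.
Data bits at positions 3,5,6,7,9,10,11,12,13,14,15,17,18,19,20,21,22,23,24,25,26,27,28,29,30,31: 11101111000010011100000000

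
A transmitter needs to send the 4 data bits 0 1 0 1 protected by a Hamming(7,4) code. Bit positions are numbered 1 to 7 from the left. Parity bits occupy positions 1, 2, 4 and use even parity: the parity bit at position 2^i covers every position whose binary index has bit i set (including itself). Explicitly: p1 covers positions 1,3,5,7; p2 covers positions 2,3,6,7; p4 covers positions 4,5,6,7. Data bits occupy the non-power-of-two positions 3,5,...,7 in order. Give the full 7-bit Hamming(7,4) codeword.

0100101

Place data bits at non-power-of-two positions: b3=0, b5=1, b6=0, b7=1.
p1 = XOR of data positions {3,5,7} = 0⊕1⊕1 = 0
p2 = XOR of data positions {3,6,7} = 0⊕0⊕1 = 1
p4 = XOR of data positions {5,6,7} = 1⊕0⊕1 = 0
Codeword b1..b7 = 0100101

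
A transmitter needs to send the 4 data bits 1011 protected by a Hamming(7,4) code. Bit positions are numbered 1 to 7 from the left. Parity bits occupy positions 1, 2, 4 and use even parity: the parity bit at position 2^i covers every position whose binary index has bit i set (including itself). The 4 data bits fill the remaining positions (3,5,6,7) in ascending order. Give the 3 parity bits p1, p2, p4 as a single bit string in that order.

010

Place data bits at non-power-of-two positions: b3=1, b5=0, b6=1, b7=1.
p1 = XOR of data positions {3,5,7} = 1⊕0⊕1 = 0
p2 = XOR of data positions {3,6,7} = 1⊕1⊕1 = 1
p4 = XOR of data positions {5,6,7} = 0⊕1⊕1 = 0
Parity bits p1,p2,p4 = 010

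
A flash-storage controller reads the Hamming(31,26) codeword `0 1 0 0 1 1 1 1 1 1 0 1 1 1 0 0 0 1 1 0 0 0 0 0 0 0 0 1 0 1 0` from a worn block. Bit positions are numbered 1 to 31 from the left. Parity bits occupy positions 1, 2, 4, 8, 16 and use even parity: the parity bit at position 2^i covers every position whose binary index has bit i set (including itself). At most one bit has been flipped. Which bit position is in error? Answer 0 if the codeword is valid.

1

s1: b1⊕b3⊕b5⊕b7⊕b9⊕b11⊕b13⊕b15⊕b17⊕b19⊕b21⊕b23⊕b25⊕b27⊕b29⊕b31 = 0⊕0⊕1⊕1⊕1⊕0⊕1⊕0⊕0⊕1⊕0⊕0⊕0⊕0⊕0⊕0 = 1
s2: b2⊕b3⊕b6⊕b7⊕b10⊕b11⊕b14⊕b15⊕b18⊕b19⊕b22⊕b23⊕b26⊕b27⊕b30⊕b31 = 1⊕0⊕1⊕1⊕1⊕0⊕1⊕0⊕1⊕1⊕0⊕0⊕0⊕0⊕1⊕0 = 0
s4: b4⊕b5⊕b6⊕b7⊕b12⊕b13⊕b14⊕b15⊕b20⊕b21⊕b22⊕b23⊕b28⊕b29⊕b30⊕b31 = 0⊕1⊕1⊕1⊕1⊕1⊕1⊕0⊕0⊕0⊕0⊕0⊕1⊕0⊕1⊕0 = 0
s8: b8⊕b9⊕b10⊕b11⊕b12⊕b13⊕b14⊕b15⊕b24⊕b25⊕b26⊕b27⊕b28⊕b29⊕b30⊕b31 = 1⊕1⊕1⊕0⊕1⊕1⊕1⊕0⊕0⊕0⊕0⊕0⊕1⊕0⊕1⊕0 = 0
s16: b16⊕b17⊕b18⊕b19⊕b20⊕b21⊕b22⊕b23⊕b24⊕b25⊕b26⊕b27⊕b28⊕b29⊕b30⊕b31 = 0⊕0⊕1⊕1⊕0⊕0⊕0⊕0⊕0⊕0⊕0⊕0⊕1⊕0⊕1⊕0 = 0
Syndrome (s16...s1) = 00001 → position 1.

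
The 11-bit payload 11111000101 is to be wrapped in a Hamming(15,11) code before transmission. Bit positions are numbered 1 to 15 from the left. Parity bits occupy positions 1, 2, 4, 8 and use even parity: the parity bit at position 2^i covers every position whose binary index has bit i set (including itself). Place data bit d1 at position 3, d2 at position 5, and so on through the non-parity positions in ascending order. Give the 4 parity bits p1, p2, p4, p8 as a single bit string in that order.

0011

Place data bits at non-power-of-two positions: b3=1, b5=1, b6=1, b7=1, b9=1, b10=0, b11=0, b12=0, b13=1, b14=0, b15=1.
p1 = XOR of data positions {3,5,7,9,11,13,15} = 1⊕1⊕1⊕1⊕0⊕1⊕1 = 0
p2 = XOR of data positions {3,6,7,10,11,14,15} = 1⊕1⊕1⊕0⊕0⊕0⊕1 = 0
p4 = XOR of data positions {5,6,7,12,13,14,15} = 1⊕1⊕1⊕0⊕1⊕0⊕1 = 1
p8 = XOR of data positions {9,10,11,12,13,14,15} = 1⊕0⊕0⊕0⊕1⊕0⊕1 = 1
Parity bits p1,p2,p4,p8 = 0011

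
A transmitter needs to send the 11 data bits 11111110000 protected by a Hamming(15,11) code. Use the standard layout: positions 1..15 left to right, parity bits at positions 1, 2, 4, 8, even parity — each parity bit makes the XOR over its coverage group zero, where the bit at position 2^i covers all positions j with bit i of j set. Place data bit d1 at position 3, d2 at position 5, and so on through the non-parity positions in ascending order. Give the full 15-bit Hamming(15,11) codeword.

Place data bits at non-power-of-two positions: b3=1, b5=1, b6=1, b7=1, b9=1, b10=1, b11=1, b12=0, b13=0, b14=0, b15=0.
p1 = XOR of data positions {3,5,7,9,11,13,15} = 1⊕1⊕1⊕1⊕1⊕0⊕0 = 1
p2 = XOR of data positions {3,6,7,10,11,14,15} = 1⊕1⊕1⊕1⊕1⊕0⊕0 = 1
p4 = XOR of data positions {5,6,7,12,13,14,15} = 1⊕1⊕1⊕0⊕0⊕0⊕0 = 1
p8 = XOR of data positions {9,10,11,12,13,14,15} = 1⊕1⊕1⊕0⊕0⊕0⊕0 = 1
Codeword b1..b15 = 111111111110000

111111111110000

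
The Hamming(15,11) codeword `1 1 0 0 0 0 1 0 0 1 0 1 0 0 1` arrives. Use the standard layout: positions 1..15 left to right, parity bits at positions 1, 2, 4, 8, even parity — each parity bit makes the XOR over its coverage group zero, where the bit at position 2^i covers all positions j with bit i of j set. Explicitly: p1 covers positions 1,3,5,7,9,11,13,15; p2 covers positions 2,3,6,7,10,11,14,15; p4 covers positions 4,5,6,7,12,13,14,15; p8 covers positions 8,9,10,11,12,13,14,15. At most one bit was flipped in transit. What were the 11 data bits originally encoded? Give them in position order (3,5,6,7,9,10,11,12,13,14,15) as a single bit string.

00010101101

s1: b1⊕b3⊕b5⊕b7⊕b9⊕b11⊕b13⊕b15 = 1⊕0⊕0⊕1⊕0⊕0⊕0⊕1 = 1
s2: b2⊕b3⊕b6⊕b7⊕b10⊕b11⊕b14⊕b15 = 1⊕0⊕0⊕1⊕1⊕0⊕0⊕1 = 0
s4: b4⊕b5⊕b6⊕b7⊕b12⊕b13⊕b14⊕b15 = 0⊕0⊕0⊕1⊕1⊕0⊕0⊕1 = 1
s8: b8⊕b9⊕b10⊕b11⊕b12⊕b13⊕b14⊕b15 = 0⊕0⊕1⊕0⊕1⊕0⊕0⊕1 = 1
Syndrome (s8...s1) = 1101 → position 13.
Flip bit 13: corrected codeword = 110000100101101
Data bits at positions 3,5,6,7,9,10,11,12,13,14,15: 00010101101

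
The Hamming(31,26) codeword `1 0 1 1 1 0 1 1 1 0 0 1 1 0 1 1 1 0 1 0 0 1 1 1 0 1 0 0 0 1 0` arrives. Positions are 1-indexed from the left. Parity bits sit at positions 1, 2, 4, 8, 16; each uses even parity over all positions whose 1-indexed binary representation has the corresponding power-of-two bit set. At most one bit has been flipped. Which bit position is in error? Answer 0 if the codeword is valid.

4

s1: b1⊕b3⊕b5⊕b7⊕b9⊕b11⊕b13⊕b15⊕b17⊕b19⊕b21⊕b23⊕b25⊕b27⊕b29⊕b31 = 1⊕1⊕1⊕1⊕1⊕0⊕1⊕1⊕1⊕1⊕0⊕1⊕0⊕0⊕0⊕0 = 0
s2: b2⊕b3⊕b6⊕b7⊕b10⊕b11⊕b14⊕b15⊕b18⊕b19⊕b22⊕b23⊕b26⊕b27⊕b30⊕b31 = 0⊕1⊕0⊕1⊕0⊕0⊕0⊕1⊕0⊕1⊕1⊕1⊕1⊕0⊕1⊕0 = 0
s4: b4⊕b5⊕b6⊕b7⊕b12⊕b13⊕b14⊕b15⊕b20⊕b21⊕b22⊕b23⊕b28⊕b29⊕b30⊕b31 = 1⊕1⊕0⊕1⊕1⊕1⊕0⊕1⊕0⊕0⊕1⊕1⊕0⊕0⊕1⊕0 = 1
s8: b8⊕b9⊕b10⊕b11⊕b12⊕b13⊕b14⊕b15⊕b24⊕b25⊕b26⊕b27⊕b28⊕b29⊕b30⊕b31 = 1⊕1⊕0⊕0⊕1⊕1⊕0⊕1⊕1⊕0⊕1⊕0⊕0⊕0⊕1⊕0 = 0
s16: b16⊕b17⊕b18⊕b19⊕b20⊕b21⊕b22⊕b23⊕b24⊕b25⊕b26⊕b27⊕b28⊕b29⊕b30⊕b31 = 1⊕1⊕0⊕1⊕0⊕0⊕1⊕1⊕1⊕0⊕1⊕0⊕0⊕0⊕1⊕0 = 0
Syndrome (s16...s1) = 00100 → position 4.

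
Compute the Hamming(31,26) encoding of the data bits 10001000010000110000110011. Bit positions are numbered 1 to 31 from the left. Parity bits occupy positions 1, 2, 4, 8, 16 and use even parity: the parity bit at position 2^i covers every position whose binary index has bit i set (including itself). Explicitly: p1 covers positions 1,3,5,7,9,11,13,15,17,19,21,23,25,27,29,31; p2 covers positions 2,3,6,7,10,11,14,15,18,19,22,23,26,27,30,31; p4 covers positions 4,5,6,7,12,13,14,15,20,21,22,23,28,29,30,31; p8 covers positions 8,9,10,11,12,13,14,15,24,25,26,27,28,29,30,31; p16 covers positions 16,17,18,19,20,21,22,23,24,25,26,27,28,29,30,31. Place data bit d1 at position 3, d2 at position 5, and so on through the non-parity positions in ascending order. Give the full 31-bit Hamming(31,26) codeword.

1011000010000100000110000110011

Place data bits at non-power-of-two positions: b3=1, b5=0, b6=0, b7=0, b9=1, b10=0, b11=0, b12=0, b13=0, b14=1, b15=0, b17=0, b18=0, b19=0, b20=1, b21=1, b22=0, b23=0, b24=0, b25=0, b26=1, b27=1, b28=0, b29=0, b30=1, b31=1.
p1 = XOR of data positions {3,5,7,9,11,13,15,17,19,21,23,25,27,29,31} = 1⊕0⊕0⊕1⊕0⊕0⊕0⊕0⊕0⊕1⊕0⊕0⊕1⊕0⊕1 = 1
p2 = XOR of data positions {3,6,7,10,11,14,15,18,19,22,23,26,27,30,31} = 1⊕0⊕0⊕0⊕0⊕1⊕0⊕0⊕0⊕0⊕0⊕1⊕1⊕1⊕1 = 0
p4 = XOR of data positions {5,6,7,12,13,14,15,20,21,22,23,28,29,30,31} = 0⊕0⊕0⊕0⊕0⊕1⊕0⊕1⊕1⊕0⊕0⊕0⊕0⊕1⊕1 = 1
p8 = XOR of data positions {9,10,11,12,13,14,15,24,25,26,27,28,29,30,31} = 1⊕0⊕0⊕0⊕0⊕1⊕0⊕0⊕0⊕1⊕1⊕0⊕0⊕1⊕1 = 0
p16 = XOR of data positions {17,18,19,20,21,22,23,24,25,26,27,28,29,30,31} = 0⊕0⊕0⊕1⊕1⊕0⊕0⊕0⊕0⊕1⊕1⊕0⊕0⊕1⊕1 = 0
Codeword b1..b31 = 1011000010000100000110000110011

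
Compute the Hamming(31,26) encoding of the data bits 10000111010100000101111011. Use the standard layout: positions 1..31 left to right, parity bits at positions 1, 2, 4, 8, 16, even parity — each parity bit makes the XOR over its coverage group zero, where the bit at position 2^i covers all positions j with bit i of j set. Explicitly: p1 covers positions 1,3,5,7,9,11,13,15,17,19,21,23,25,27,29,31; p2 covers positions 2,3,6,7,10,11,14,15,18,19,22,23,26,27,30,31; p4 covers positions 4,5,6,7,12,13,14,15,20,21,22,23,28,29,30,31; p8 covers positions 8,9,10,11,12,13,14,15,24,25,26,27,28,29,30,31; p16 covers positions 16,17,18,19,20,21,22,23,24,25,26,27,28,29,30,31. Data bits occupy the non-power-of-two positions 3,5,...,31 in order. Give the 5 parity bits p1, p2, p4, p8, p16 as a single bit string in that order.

Place data bits at non-power-of-two positions: b3=1, b5=0, b6=0, b7=0, b9=0, b10=1, b11=1, b12=1, b13=0, b14=1, b15=0, b17=1, b18=0, b19=0, b20=0, b21=0, b22=0, b23=1, b24=0, b25=1, b26=1, b27=1, b28=1, b29=0, b30=1, b31=1.
p1 = XOR of data positions {3,5,7,9,11,13,15,17,19,21,23,25,27,29,31} = 1⊕0⊕0⊕0⊕1⊕0⊕0⊕1⊕0⊕0⊕1⊕1⊕1⊕0⊕1 = 1
p2 = XOR of data positions {3,6,7,10,11,14,15,18,19,22,23,26,27,30,31} = 1⊕0⊕0⊕1⊕1⊕1⊕0⊕0⊕0⊕0⊕1⊕1⊕1⊕1⊕1 = 1
p4 = XOR of data positions {5,6,7,12,13,14,15,20,21,22,23,28,29,30,31} = 0⊕0⊕0⊕1⊕0⊕1⊕0⊕0⊕0⊕0⊕1⊕1⊕0⊕1⊕1 = 0
p8 = XOR of data positions {9,10,11,12,13,14,15,24,25,26,27,28,29,30,31} = 0⊕1⊕1⊕1⊕0⊕1⊕0⊕0⊕1⊕1⊕1⊕1⊕0⊕1⊕1 = 0
p16 = XOR of data positions {17,18,19,20,21,22,23,24,25,26,27,28,29,30,31} = 1⊕0⊕0⊕0⊕0⊕0⊕1⊕0⊕1⊕1⊕1⊕1⊕0⊕1⊕1 = 0
Parity bits p1,p2,p4,p8,p16 = 11000

11000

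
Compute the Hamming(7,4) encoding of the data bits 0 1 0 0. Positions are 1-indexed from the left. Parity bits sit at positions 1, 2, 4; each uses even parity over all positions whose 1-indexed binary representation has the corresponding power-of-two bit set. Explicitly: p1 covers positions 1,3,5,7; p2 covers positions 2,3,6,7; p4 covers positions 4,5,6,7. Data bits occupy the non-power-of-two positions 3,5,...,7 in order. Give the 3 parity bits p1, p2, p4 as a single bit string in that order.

Place data bits at non-power-of-two positions: b3=0, b5=1, b6=0, b7=0.
p1 = XOR of data positions {3,5,7} = 0⊕1⊕0 = 1
p2 = XOR of data positions {3,6,7} = 0⊕0⊕0 = 0
p4 = XOR of data positions {5,6,7} = 1⊕0⊕0 = 1
Parity bits p1,p2,p4 = 101

101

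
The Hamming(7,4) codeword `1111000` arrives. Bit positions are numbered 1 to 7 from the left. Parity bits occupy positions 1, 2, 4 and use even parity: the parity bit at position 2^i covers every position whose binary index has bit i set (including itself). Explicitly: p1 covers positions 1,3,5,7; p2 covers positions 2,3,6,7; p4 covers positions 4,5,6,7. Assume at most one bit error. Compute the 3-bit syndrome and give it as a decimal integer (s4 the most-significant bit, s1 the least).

4

s1: b1⊕b3⊕b5⊕b7 = 1⊕1⊕0⊕0 = 0
s2: b2⊕b3⊕b6⊕b7 = 1⊕1⊕0⊕0 = 0
s4: b4⊕b5⊕b6⊕b7 = 1⊕0⊕0⊕0 = 1
Syndrome (s4...s1) = 100 → position 4.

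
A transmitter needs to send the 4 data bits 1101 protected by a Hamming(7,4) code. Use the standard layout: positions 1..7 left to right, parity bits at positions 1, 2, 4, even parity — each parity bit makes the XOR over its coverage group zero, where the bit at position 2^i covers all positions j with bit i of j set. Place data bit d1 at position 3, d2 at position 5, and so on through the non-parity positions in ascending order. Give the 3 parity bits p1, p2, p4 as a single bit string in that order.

100

Place data bits at non-power-of-two positions: b3=1, b5=1, b6=0, b7=1.
p1 = XOR of data positions {3,5,7} = 1⊕1⊕1 = 1
p2 = XOR of data positions {3,6,7} = 1⊕0⊕1 = 0
p4 = XOR of data positions {5,6,7} = 1⊕0⊕1 = 0
Parity bits p1,p2,p4 = 100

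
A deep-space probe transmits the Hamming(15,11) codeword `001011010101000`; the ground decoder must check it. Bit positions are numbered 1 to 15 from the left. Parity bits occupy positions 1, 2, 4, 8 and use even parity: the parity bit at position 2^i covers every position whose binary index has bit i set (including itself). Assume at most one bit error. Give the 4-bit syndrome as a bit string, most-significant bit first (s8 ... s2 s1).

s1: b1⊕b3⊕b5⊕b7⊕b9⊕b11⊕b13⊕b15 = 0⊕1⊕1⊕0⊕0⊕0⊕0⊕0 = 0
s2: b2⊕b3⊕b6⊕b7⊕b10⊕b11⊕b14⊕b15 = 0⊕1⊕1⊕0⊕1⊕0⊕0⊕0 = 1
s4: b4⊕b5⊕b6⊕b7⊕b12⊕b13⊕b14⊕b15 = 0⊕1⊕1⊕0⊕1⊕0⊕0⊕0 = 1
s8: b8⊕b9⊕b10⊕b11⊕b12⊕b13⊕b14⊕b15 = 1⊕0⊕1⊕0⊕1⊕0⊕0⊕0 = 1
Syndrome (s8...s1) = 1110 → position 14.

1110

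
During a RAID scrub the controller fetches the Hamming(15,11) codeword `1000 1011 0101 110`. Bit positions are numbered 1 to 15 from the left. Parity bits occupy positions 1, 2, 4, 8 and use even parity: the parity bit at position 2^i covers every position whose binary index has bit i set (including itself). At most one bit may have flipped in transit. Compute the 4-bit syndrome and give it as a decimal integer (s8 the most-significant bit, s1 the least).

14

s1: b1⊕b3⊕b5⊕b7⊕b9⊕b11⊕b13⊕b15 = 1⊕0⊕1⊕1⊕0⊕0⊕1⊕0 = 0
s2: b2⊕b3⊕b6⊕b7⊕b10⊕b11⊕b14⊕b15 = 0⊕0⊕0⊕1⊕1⊕0⊕1⊕0 = 1
s4: b4⊕b5⊕b6⊕b7⊕b12⊕b13⊕b14⊕b15 = 0⊕1⊕0⊕1⊕1⊕1⊕1⊕0 = 1
s8: b8⊕b9⊕b10⊕b11⊕b12⊕b13⊕b14⊕b15 = 1⊕0⊕1⊕0⊕1⊕1⊕1⊕0 = 1
Syndrome (s8...s1) = 1110 → position 14.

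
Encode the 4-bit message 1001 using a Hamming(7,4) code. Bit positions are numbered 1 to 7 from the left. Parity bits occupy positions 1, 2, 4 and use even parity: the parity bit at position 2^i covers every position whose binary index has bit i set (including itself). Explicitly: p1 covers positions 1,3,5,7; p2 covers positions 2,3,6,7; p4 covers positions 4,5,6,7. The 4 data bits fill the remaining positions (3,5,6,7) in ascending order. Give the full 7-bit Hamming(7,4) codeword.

Place data bits at non-power-of-two positions: b3=1, b5=0, b6=0, b7=1.
p1 = XOR of data positions {3,5,7} = 1⊕0⊕1 = 0
p2 = XOR of data positions {3,6,7} = 1⊕0⊕1 = 0
p4 = XOR of data positions {5,6,7} = 0⊕0⊕1 = 1
Codeword b1..b7 = 0011001

0011001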